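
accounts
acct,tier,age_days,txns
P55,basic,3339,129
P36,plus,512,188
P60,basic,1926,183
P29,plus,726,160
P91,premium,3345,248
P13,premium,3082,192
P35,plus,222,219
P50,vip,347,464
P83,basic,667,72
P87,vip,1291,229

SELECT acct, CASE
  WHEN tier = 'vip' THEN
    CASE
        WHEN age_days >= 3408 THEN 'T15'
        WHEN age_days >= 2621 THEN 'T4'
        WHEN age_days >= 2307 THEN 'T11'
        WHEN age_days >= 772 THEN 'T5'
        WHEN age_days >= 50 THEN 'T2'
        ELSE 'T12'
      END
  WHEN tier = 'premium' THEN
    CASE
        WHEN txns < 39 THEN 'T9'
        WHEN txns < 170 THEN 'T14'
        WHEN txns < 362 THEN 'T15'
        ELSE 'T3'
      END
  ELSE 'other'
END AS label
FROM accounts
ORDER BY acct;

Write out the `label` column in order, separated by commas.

acct=P13: tier='premium' → inner[txns < 362] → T15
acct=P29: tier='plus' → outer ELSE → other
acct=P35: tier='plus' → outer ELSE → other
acct=P36: tier='plus' → outer ELSE → other
acct=P50: tier='vip' → inner[age_days >= 50] → T2
acct=P55: tier='basic' → outer ELSE → other
acct=P60: tier='basic' → outer ELSE → other
acct=P83: tier='basic' → outer ELSE → other
acct=P87: tier='vip' → inner[age_days >= 772] → T5
acct=P91: tier='premium' → inner[txns < 362] → T15

T15, other, other, other, T2, other, other, other, T5, T15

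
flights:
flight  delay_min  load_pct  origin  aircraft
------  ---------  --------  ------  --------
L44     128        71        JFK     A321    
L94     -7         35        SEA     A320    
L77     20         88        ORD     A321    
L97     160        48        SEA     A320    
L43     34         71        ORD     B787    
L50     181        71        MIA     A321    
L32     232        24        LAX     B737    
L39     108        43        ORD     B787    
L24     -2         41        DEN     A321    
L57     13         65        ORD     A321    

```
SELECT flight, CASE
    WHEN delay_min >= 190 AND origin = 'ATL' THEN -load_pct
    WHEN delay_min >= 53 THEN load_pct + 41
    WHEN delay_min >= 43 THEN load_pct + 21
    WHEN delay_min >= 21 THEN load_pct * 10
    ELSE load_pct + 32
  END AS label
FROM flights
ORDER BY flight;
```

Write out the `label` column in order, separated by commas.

flight=L24: ELSE → 73
flight=L32: delay_min >= 53 → 65
flight=L39: delay_min >= 53 → 84
flight=L43: delay_min >= 21 → 710
flight=L44: delay_min >= 53 → 112
flight=L50: delay_min >= 53 → 112
flight=L57: ELSE → 97
flight=L77: ELSE → 120
flight=L94: ELSE → 67
flight=L97: delay_min >= 53 → 89

73, 65, 84, 710, 112, 112, 97, 120, 67, 89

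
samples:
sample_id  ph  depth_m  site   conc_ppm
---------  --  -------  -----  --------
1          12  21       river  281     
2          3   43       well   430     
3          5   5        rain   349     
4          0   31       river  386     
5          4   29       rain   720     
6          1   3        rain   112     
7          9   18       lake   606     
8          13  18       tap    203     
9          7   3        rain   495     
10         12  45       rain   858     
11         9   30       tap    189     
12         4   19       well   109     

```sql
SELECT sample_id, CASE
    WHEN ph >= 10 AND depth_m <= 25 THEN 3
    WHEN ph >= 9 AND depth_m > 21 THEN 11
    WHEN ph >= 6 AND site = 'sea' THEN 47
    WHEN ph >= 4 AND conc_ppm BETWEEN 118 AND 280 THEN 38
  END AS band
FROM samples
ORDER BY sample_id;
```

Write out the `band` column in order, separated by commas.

3, NULL, NULL, NULL, NULL, NULL, NULL, 3, NULL, 11, 11, NULL

sample_id=1: ph >= 10 AND depth_m <= 25 → 3
sample_id=2: (no match → NULL) → NULL
sample_id=3: (no match → NULL) → NULL
sample_id=4: (no match → NULL) → NULL
sample_id=5: (no match → NULL) → NULL
sample_id=6: (no match → NULL) → NULL
sample_id=7: (no match → NULL) → NULL
sample_id=8: ph >= 10 AND depth_m <= 25 → 3
sample_id=9: (no match → NULL) → NULL
sample_id=10: ph >= 9 AND depth_m > 21 → 11
sample_id=11: ph >= 9 AND depth_m > 21 → 11
sample_id=12: (no match → NULL) → NULL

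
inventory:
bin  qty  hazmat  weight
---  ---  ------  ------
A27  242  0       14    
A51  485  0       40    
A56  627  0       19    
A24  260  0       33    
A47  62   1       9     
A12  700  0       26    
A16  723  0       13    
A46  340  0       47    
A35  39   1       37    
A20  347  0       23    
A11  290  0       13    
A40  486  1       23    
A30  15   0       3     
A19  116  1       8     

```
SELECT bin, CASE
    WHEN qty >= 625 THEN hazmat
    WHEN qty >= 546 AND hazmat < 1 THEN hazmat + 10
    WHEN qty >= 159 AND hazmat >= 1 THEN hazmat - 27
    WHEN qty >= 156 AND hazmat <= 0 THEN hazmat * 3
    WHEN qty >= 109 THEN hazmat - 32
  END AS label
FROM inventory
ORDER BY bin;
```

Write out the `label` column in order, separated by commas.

bin=A11: qty >= 156 AND hazmat <= 0 → 0
bin=A12: qty >= 625 → 0
bin=A16: qty >= 625 → 0
bin=A19: qty >= 109 → -31
bin=A20: qty >= 156 AND hazmat <= 0 → 0
bin=A24: qty >= 156 AND hazmat <= 0 → 0
bin=A27: qty >= 156 AND hazmat <= 0 → 0
bin=A30: (no match → NULL) → NULL
bin=A35: (no match → NULL) → NULL
bin=A40: qty >= 159 AND hazmat >= 1 → -26
bin=A46: qty >= 156 AND hazmat <= 0 → 0
bin=A47: (no match → NULL) → NULL
bin=A51: qty >= 156 AND hazmat <= 0 → 0
bin=A56: qty >= 625 → 0

0, 0, 0, -31, 0, 0, 0, NULL, NULL, -26, 0, NULL, 0, 0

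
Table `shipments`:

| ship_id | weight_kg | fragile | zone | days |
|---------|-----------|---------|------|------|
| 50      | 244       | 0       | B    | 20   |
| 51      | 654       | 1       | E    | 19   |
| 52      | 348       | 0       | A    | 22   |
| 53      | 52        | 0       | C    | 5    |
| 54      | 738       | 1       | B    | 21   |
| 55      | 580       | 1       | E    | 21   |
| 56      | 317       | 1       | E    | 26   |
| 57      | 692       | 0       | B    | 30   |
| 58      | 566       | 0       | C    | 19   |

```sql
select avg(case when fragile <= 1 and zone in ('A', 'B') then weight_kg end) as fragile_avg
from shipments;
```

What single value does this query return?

ship_id=50: ✓ → 244
ship_id=51: ✗
ship_id=52: ✓ → 348
ship_id=53: ✗
ship_id=54: ✓ → 738
ship_id=55: ✗
ship_id=56: ✗
ship_id=57: ✓ → 692
ship_id=58: ✗
fragile_avg = (244 + 348 + 738 + 692) / 4 = 505.5

505.5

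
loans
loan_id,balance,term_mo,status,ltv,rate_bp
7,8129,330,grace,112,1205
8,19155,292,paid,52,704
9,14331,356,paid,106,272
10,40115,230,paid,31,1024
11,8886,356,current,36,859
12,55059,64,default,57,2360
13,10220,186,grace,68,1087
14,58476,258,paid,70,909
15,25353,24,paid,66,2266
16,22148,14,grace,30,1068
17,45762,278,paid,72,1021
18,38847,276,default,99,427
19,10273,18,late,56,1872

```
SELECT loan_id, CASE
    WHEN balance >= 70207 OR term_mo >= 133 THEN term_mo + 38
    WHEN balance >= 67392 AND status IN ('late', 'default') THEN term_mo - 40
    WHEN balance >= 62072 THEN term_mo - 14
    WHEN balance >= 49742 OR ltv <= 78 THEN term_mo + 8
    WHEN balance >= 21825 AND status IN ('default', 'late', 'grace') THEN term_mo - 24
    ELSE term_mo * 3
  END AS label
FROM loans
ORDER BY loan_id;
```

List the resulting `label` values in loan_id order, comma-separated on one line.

loan_id=7: balance >= 70207 OR term_mo >= 133 → 368
loan_id=8: balance >= 70207 OR term_mo >= 133 → 330
loan_id=9: balance >= 70207 OR term_mo >= 133 → 394
loan_id=10: balance >= 70207 OR term_mo >= 133 → 268
loan_id=11: balance >= 70207 OR term_mo >= 133 → 394
loan_id=12: balance >= 49742 OR ltv <= 78 → 72
loan_id=13: balance >= 70207 OR term_mo >= 133 → 224
loan_id=14: balance >= 70207 OR term_mo >= 133 → 296
loan_id=15: balance >= 49742 OR ltv <= 78 → 32
loan_id=16: balance >= 49742 OR ltv <= 78 → 22
loan_id=17: balance >= 70207 OR term_mo >= 133 → 316
loan_id=18: balance >= 70207 OR term_mo >= 133 → 314
loan_id=19: balance >= 49742 OR ltv <= 78 → 26

368, 330, 394, 268, 394, 72, 224, 296, 32, 22, 316, 314, 26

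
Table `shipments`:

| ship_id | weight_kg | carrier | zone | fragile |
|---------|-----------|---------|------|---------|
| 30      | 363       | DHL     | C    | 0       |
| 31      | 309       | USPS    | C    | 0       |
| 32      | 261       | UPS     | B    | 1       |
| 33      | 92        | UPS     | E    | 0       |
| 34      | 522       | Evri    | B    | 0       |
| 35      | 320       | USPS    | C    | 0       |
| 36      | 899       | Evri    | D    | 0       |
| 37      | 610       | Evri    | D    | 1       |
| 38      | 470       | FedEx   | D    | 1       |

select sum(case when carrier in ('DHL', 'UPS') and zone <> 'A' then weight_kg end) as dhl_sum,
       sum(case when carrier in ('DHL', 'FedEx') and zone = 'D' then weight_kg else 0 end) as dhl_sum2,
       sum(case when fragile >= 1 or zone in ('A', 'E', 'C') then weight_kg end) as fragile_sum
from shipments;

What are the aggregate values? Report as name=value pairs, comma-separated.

dhl_sum=716, dhl_sum2=470, fragile_sum=2425

[dhl_sum: carrier in ('DHL', 'UPS') and zone <> 'A']
ship_id=30: ✓ → 363
ship_id=31: ✗
ship_id=32: ✓ → 261
ship_id=33: ✓ → 92
ship_id=34: ✗
ship_id=35: ✗
ship_id=36: ✗
ship_id=37: ✗
ship_id=38: ✗
dhl_sum = 363 + 261 + 92 = 716
—
[dhl_sum2: carrier in ('DHL', 'FedEx') and zone = 'D']
ship_id=30: ✗
ship_id=31: ✗
ship_id=32: ✗
ship_id=33: ✗
ship_id=34: ✗
ship_id=35: ✗
ship_id=36: ✗
ship_id=37: ✗
ship_id=38: ✓ → 470
dhl_sum2 = 470
—
[fragile_sum: fragile >= 1 or zone in ('A', 'E', 'C')]
ship_id=30: ✓ → 363
ship_id=31: ✓ → 309
ship_id=32: ✓ → 261
ship_id=33: ✓ → 92
ship_id=34: ✗
ship_id=35: ✓ → 320
ship_id=36: ✗
ship_id=37: ✓ → 610
ship_id=38: ✓ → 470
fragile_sum = 363 + 309 + 261 + 92 + 320 + 610 + 470 = 2425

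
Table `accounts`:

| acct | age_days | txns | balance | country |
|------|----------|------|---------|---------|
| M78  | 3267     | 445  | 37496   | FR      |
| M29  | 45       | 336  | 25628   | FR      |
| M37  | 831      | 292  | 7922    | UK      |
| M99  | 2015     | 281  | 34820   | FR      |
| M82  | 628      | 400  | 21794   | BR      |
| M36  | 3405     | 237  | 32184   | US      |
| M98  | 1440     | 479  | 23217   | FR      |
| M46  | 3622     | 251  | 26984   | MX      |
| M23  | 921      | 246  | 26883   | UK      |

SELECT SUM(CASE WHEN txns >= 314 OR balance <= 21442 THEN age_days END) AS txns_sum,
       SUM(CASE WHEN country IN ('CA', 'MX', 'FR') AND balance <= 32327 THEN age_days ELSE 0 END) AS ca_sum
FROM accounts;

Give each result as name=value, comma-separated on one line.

txns_sum=6211, ca_sum=5107

[txns_sum: txns >= 314 OR balance <= 21442]
acct=M78: ✓ → 3267
acct=M29: ✓ → 45
acct=M37: ✓ → 831
acct=M99: ✗
acct=M82: ✓ → 628
acct=M36: ✗
acct=M98: ✓ → 1440
acct=M46: ✗
acct=M23: ✗
txns_sum = 3267 + 45 + 831 + 628 + 1440 = 6211
—
[ca_sum: country IN ('CA', 'MX', 'FR') AND balance <= 32327]
acct=M78: ✗
acct=M29: ✓ → 45
acct=M37: ✗
acct=M99: ✗
acct=M82: ✗
acct=M36: ✗
acct=M98: ✓ → 1440
acct=M46: ✓ → 3622
acct=M23: ✗
ca_sum = 45 + 1440 + 3622 = 5107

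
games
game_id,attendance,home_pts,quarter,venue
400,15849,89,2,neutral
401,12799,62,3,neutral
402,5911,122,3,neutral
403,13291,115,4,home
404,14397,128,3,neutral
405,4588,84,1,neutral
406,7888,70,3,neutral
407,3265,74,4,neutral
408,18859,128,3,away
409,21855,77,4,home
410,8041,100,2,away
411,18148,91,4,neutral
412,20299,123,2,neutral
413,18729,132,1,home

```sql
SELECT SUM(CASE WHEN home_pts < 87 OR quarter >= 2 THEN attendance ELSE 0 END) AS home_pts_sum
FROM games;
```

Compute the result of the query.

game_id=400: ✓ → 15849
game_id=401: ✓ → 12799
game_id=402: ✓ → 5911
game_id=403: ✓ → 13291
game_id=404: ✓ → 14397
game_id=405: ✓ → 4588
game_id=406: ✓ → 7888
game_id=407: ✓ → 3265
game_id=408: ✓ → 18859
game_id=409: ✓ → 21855
game_id=410: ✓ → 8041
game_id=411: ✓ → 18148
game_id=412: ✓ → 20299
game_id=413: ✗
home_pts_sum = 15849 + 12799 + 5911 + 13291 + 14397 + 4588 + 7888 + 3265 + 18859 + 21855 + 8041 + 18148 + 20299 = 165190

165190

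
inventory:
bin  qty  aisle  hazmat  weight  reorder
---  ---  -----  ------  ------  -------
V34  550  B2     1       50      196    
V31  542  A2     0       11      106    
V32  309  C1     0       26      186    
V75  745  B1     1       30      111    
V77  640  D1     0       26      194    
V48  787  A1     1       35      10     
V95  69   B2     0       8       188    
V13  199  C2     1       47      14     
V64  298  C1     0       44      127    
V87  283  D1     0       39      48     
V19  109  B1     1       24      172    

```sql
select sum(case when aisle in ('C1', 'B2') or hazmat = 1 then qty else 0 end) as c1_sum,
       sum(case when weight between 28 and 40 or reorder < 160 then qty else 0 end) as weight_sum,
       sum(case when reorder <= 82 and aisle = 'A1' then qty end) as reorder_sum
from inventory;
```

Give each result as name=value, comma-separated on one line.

c1_sum=3066, weight_sum=2854, reorder_sum=787

[c1_sum: aisle in ('C1', 'B2') or hazmat = 1]
bin=V34: ✓ → 550
bin=V31: ✗
bin=V32: ✓ → 309
bin=V75: ✓ → 745
bin=V77: ✗
bin=V48: ✓ → 787
bin=V95: ✓ → 69
bin=V13: ✓ → 199
bin=V64: ✓ → 298
bin=V87: ✗
bin=V19: ✓ → 109
c1_sum = 550 + 309 + 745 + 787 + 69 + 199 + 298 + 109 = 3066
—
[weight_sum: weight between 28 and 40 or reorder < 160]
bin=V34: ✗
bin=V31: ✓ → 542
bin=V32: ✗
bin=V75: ✓ → 745
bin=V77: ✗
bin=V48: ✓ → 787
bin=V95: ✗
bin=V13: ✓ → 199
bin=V64: ✓ → 298
bin=V87: ✓ → 283
bin=V19: ✗
weight_sum = 542 + 745 + 787 + 199 + 298 + 283 = 2854
—
[reorder_sum: reorder <= 82 and aisle = 'A1']
bin=V34: ✗
bin=V31: ✗
bin=V32: ✗
bin=V75: ✗
bin=V77: ✗
bin=V48: ✓ → 787
bin=V95: ✗
bin=V13: ✗
bin=V64: ✗
bin=V87: ✗
bin=V19: ✗
reorder_sum = 787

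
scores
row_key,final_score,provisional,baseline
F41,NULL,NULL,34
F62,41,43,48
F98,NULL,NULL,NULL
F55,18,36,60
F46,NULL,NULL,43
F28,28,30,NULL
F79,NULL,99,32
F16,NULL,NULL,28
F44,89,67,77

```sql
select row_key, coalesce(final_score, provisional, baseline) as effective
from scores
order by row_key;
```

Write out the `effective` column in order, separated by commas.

28, 28, 34, 89, 43, 18, 41, 99, NULL

row_key=F16: final_score=NULL, provisional=NULL, baseline=28 → 28
row_key=F28: final_score=28 → 28
row_key=F41: final_score=NULL, provisional=NULL, baseline=34 → 34
row_key=F44: final_score=89 → 89
row_key=F46: final_score=NULL, provisional=NULL, baseline=43 → 43
row_key=F55: final_score=18 → 18
row_key=F62: final_score=41 → 41
row_key=F79: final_score=NULL, provisional=99 → 99
row_key=F98: final_score=NULL, provisional=NULL, baseline=NULL (all NULL) → NULL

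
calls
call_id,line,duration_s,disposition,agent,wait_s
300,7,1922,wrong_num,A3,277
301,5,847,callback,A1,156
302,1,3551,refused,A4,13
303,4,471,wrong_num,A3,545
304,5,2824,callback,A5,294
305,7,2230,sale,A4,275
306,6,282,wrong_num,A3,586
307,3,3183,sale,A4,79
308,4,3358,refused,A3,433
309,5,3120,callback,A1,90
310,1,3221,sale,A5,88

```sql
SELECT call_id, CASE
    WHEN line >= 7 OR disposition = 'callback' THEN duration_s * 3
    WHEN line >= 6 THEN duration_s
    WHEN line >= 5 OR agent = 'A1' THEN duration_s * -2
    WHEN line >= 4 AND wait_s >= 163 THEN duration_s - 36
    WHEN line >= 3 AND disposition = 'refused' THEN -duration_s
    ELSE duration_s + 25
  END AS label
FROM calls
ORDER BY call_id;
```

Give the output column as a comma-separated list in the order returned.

5766, 2541, 3576, 435, 8472, 6690, 282, 3208, 3322, 9360, 3246

call_id=300: line >= 7 OR disposition = 'callback' → 5766
call_id=301: line >= 7 OR disposition = 'callback' → 2541
call_id=302: ELSE → 3576
call_id=303: line >= 4 AND wait_s >= 163 → 435
call_id=304: line >= 7 OR disposition = 'callback' → 8472
call_id=305: line >= 7 OR disposition = 'callback' → 6690
call_id=306: line >= 6 → 282
call_id=307: ELSE → 3208
call_id=308: line >= 4 AND wait_s >= 163 → 3322
call_id=309: line >= 7 OR disposition = 'callback' → 9360
call_id=310: ELSE → 3246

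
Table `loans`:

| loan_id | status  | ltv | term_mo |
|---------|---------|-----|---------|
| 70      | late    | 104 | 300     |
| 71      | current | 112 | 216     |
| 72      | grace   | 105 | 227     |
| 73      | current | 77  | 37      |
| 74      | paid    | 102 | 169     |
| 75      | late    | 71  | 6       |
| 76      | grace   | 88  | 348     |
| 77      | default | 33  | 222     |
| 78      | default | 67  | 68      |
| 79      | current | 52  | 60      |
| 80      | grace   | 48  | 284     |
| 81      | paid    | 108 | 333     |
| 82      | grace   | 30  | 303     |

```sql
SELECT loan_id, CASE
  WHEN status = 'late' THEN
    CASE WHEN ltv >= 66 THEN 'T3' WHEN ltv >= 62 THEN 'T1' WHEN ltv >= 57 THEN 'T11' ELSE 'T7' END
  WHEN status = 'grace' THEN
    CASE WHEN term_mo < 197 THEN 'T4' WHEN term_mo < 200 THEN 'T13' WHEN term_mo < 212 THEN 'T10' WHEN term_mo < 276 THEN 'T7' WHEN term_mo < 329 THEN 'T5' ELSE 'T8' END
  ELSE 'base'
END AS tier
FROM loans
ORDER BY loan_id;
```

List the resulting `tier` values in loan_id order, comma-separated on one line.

T3, base, T7, base, base, T3, T8, base, base, base, T5, base, T5

loan_id=70: status='late' → inner[ltv >= 66] → T3
loan_id=71: status='current' → outer ELSE → base
loan_id=72: status='grace' → inner[term_mo < 276] → T7
loan_id=73: status='current' → outer ELSE → base
loan_id=74: status='paid' → outer ELSE → base
loan_id=75: status='late' → inner[ltv >= 66] → T3
loan_id=76: status='grace' → inner[ELSE] → T8
loan_id=77: status='default' → outer ELSE → base
loan_id=78: status='default' → outer ELSE → base
loan_id=79: status='current' → outer ELSE → base
loan_id=80: status='grace' → inner[term_mo < 329] → T5
loan_id=81: status='paid' → outer ELSE → base
loan_id=82: status='grace' → inner[term_mo < 329] → T5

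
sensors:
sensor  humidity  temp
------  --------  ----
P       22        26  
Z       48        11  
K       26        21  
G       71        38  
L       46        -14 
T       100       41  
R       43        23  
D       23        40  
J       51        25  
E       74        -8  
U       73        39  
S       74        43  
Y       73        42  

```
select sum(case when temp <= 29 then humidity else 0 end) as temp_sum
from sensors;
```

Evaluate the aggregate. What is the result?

310

sensor=P: ✓ → 22
sensor=Z: ✓ → 48
sensor=K: ✓ → 26
sensor=G: ✗
sensor=L: ✓ → 46
sensor=T: ✗
sensor=R: ✓ → 43
sensor=D: ✗
sensor=J: ✓ → 51
sensor=E: ✓ → 74
sensor=U: ✗
sensor=S: ✗
sensor=Y: ✗
temp_sum = 22 + 48 + 26 + 46 + 43 + 51 + 74 = 310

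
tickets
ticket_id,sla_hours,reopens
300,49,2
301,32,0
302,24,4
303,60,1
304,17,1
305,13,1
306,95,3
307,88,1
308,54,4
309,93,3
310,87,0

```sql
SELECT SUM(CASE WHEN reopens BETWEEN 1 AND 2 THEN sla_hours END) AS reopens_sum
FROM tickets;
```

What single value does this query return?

227

ticket_id=300: ✓ → 49
ticket_id=301: ✗
ticket_id=302: ✗
ticket_id=303: ✓ → 60
ticket_id=304: ✓ → 17
ticket_id=305: ✓ → 13
ticket_id=306: ✗
ticket_id=307: ✓ → 88
ticket_id=308: ✗
ticket_id=309: ✗
ticket_id=310: ✗
reopens_sum = 49 + 60 + 17 + 13 + 88 = 227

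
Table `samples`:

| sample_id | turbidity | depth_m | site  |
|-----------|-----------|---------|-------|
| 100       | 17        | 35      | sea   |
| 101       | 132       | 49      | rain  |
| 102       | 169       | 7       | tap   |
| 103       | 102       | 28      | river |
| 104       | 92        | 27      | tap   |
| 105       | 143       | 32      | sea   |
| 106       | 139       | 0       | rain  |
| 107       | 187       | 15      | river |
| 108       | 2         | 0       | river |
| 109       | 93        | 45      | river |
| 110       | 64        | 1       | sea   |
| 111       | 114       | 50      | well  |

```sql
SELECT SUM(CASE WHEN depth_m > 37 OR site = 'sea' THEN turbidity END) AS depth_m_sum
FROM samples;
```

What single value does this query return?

563

sample_id=100: ✓ → 17
sample_id=101: ✓ → 132
sample_id=102: ✗
sample_id=103: ✗
sample_id=104: ✗
sample_id=105: ✓ → 143
sample_id=106: ✗
sample_id=107: ✗
sample_id=108: ✗
sample_id=109: ✓ → 93
sample_id=110: ✓ → 64
sample_id=111: ✓ → 114
depth_m_sum = 17 + 132 + 143 + 93 + 64 + 114 = 563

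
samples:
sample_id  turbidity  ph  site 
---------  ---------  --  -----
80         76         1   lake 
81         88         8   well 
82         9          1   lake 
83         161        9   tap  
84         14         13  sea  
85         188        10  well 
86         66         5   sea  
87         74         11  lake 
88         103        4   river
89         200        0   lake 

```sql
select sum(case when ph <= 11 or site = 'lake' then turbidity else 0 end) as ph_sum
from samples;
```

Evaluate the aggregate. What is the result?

965

sample_id=80: ✓ → 76
sample_id=81: ✓ → 88
sample_id=82: ✓ → 9
sample_id=83: ✓ → 161
sample_id=84: ✗
sample_id=85: ✓ → 188
sample_id=86: ✓ → 66
sample_id=87: ✓ → 74
sample_id=88: ✓ → 103
sample_id=89: ✓ → 200
ph_sum = 76 + 88 + 9 + 161 + 188 + 66 + 74 + 103 + 200 = 965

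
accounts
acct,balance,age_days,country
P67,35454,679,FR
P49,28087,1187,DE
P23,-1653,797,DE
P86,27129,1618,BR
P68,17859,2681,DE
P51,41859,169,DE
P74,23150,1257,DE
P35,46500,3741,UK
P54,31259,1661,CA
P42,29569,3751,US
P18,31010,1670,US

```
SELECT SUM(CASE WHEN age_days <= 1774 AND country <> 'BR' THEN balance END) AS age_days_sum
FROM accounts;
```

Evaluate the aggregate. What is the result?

acct=P67: ✓ → 35454
acct=P49: ✓ → 28087
acct=P23: ✓ → -1653
acct=P86: ✗
acct=P68: ✗
acct=P51: ✓ → 41859
acct=P74: ✓ → 23150
acct=P35: ✗
acct=P54: ✓ → 31259
acct=P42: ✗
acct=P18: ✓ → 31010
age_days_sum = 35454 + 28087 + -1653 + 41859 + 23150 + 31259 + 31010 = 189166

189166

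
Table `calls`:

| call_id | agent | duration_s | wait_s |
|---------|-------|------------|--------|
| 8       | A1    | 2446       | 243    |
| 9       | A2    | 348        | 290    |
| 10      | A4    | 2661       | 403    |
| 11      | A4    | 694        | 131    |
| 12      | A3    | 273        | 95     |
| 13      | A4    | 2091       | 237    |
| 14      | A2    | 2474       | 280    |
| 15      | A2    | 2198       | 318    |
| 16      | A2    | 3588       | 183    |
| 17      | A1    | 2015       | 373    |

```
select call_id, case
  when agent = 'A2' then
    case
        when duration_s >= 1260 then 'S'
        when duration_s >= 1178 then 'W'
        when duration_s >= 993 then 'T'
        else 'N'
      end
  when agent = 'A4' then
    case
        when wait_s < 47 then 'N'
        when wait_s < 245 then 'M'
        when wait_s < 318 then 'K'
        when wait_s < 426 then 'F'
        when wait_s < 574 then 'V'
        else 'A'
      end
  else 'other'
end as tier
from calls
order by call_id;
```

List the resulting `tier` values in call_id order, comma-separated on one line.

call_id=8: agent='A1' → outer ELSE → other
call_id=9: agent='A2' → inner[ELSE] → N
call_id=10: agent='A4' → inner[wait_s < 426] → F
call_id=11: agent='A4' → inner[wait_s < 245] → M
call_id=12: agent='A3' → outer ELSE → other
call_id=13: agent='A4' → inner[wait_s < 245] → M
call_id=14: agent='A2' → inner[duration_s >= 1260] → S
call_id=15: agent='A2' → inner[duration_s >= 1260] → S
call_id=16: agent='A2' → inner[duration_s >= 1260] → S
call_id=17: agent='A1' → outer ELSE → other

other, N, F, M, other, M, S, S, S, other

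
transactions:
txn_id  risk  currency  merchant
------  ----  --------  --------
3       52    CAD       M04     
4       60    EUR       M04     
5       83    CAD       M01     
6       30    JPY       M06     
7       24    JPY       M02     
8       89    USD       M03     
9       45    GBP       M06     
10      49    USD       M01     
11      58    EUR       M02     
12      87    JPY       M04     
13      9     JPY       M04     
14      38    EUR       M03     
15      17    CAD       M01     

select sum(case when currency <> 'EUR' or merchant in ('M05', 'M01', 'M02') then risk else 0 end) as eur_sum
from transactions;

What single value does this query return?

txn_id=3: ✓ → 52
txn_id=4: ✗
txn_id=5: ✓ → 83
txn_id=6: ✓ → 30
txn_id=7: ✓ → 24
txn_id=8: ✓ → 89
txn_id=9: ✓ → 45
txn_id=10: ✓ → 49
txn_id=11: ✓ → 58
txn_id=12: ✓ → 87
txn_id=13: ✓ → 9
txn_id=14: ✗
txn_id=15: ✓ → 17
eur_sum = 52 + 83 + 30 + 24 + 89 + 45 + 49 + 58 + 87 + 9 + 17 = 543

543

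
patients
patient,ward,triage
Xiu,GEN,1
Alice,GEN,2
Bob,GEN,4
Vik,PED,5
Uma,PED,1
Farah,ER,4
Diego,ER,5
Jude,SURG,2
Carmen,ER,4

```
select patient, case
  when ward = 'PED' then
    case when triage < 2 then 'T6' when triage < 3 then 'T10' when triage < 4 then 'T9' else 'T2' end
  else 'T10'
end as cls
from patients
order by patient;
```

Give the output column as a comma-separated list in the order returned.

T10, T10, T10, T10, T10, T10, T6, T2, T10

patient=Alice: ward='GEN' → outer ELSE → T10
patient=Bob: ward='GEN' → outer ELSE → T10
patient=Carmen: ward='ER' → outer ELSE → T10
patient=Diego: ward='ER' → outer ELSE → T10
patient=Farah: ward='ER' → outer ELSE → T10
patient=Jude: ward='SURG' → outer ELSE → T10
patient=Uma: ward='PED' → inner[triage < 2] → T6
patient=Vik: ward='PED' → inner[ELSE] → T2
patient=Xiu: ward='GEN' → outer ELSE → T10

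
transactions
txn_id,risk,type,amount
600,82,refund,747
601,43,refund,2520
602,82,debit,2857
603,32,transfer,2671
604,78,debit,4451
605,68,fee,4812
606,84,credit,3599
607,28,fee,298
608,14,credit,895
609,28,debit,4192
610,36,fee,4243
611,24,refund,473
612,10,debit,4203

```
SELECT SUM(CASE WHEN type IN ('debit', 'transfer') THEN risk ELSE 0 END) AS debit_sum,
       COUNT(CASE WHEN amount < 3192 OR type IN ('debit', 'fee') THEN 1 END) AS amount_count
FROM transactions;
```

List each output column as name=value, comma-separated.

debit_sum=230, amount_count=12

[debit_sum: type IN ('debit', 'transfer')]
txn_id=600: ✗
txn_id=601: ✗
txn_id=602: ✓ → 82
txn_id=603: ✓ → 32
txn_id=604: ✓ → 78
txn_id=605: ✗
txn_id=606: ✗
txn_id=607: ✗
txn_id=608: ✗
txn_id=609: ✓ → 28
txn_id=610: ✗
txn_id=611: ✗
txn_id=612: ✓ → 10
debit_sum = 82 + 32 + 78 + 28 + 10 = 230
—
[amount_count: amount < 3192 OR type IN ('debit', 'fee')]
txn_id=600: ✓ → 1
txn_id=601: ✓ → 1
txn_id=602: ✓ → 1
txn_id=603: ✓ → 1
txn_id=604: ✓ → 1
txn_id=605: ✓ → 1
txn_id=606: ✗
txn_id=607: ✓ → 1
txn_id=608: ✓ → 1
txn_id=609: ✓ → 1
txn_id=610: ✓ → 1
txn_id=611: ✓ → 1
txn_id=612: ✓ → 1
amount_count = COUNT(1, 1, 1, 1, 1, 1, 1, 1, 1, 1, 1, 1) = 12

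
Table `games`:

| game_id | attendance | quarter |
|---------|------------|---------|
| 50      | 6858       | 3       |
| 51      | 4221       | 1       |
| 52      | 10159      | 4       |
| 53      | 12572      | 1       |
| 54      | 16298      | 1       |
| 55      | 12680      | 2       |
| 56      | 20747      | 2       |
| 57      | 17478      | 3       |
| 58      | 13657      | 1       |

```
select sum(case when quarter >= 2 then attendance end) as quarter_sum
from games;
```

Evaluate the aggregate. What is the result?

game_id=50: ✓ → 6858
game_id=51: ✗
game_id=52: ✓ → 10159
game_id=53: ✗
game_id=54: ✗
game_id=55: ✓ → 12680
game_id=56: ✓ → 20747
game_id=57: ✓ → 17478
game_id=58: ✗
quarter_sum = 6858 + 10159 + 12680 + 20747 + 17478 = 67922

67922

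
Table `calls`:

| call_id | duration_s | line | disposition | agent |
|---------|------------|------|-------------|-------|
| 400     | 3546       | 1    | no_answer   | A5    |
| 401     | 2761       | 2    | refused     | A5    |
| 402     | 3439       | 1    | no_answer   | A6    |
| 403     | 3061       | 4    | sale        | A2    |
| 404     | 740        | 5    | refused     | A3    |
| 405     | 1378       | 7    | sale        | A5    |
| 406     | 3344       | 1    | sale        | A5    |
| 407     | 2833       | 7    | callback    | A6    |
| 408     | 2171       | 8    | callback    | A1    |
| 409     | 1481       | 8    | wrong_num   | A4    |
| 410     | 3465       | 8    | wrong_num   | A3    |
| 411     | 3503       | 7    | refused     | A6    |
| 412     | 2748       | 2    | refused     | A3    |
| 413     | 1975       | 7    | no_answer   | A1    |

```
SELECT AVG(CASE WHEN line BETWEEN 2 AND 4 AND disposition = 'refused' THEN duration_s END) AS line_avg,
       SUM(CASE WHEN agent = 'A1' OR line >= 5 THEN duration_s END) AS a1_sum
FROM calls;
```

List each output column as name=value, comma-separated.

line_avg=2754.5, a1_sum=17546

[line_avg: line BETWEEN 2 AND 4 AND disposition = 'refused']
call_id=400: ✗
call_id=401: ✓ → 2761
call_id=402: ✗
call_id=403: ✗
call_id=404: ✗
call_id=405: ✗
call_id=406: ✗
call_id=407: ✗
call_id=408: ✗
call_id=409: ✗
call_id=410: ✗
call_id=411: ✗
call_id=412: ✓ → 2748
call_id=413: ✗
line_avg = (2761 + 2748) / 2 = 2754.5
—
[a1_sum: agent = 'A1' OR line >= 5]
call_id=400: ✗
call_id=401: ✗
call_id=402: ✗
call_id=403: ✗
call_id=404: ✓ → 740
call_id=405: ✓ → 1378
call_id=406: ✗
call_id=407: ✓ → 2833
call_id=408: ✓ → 2171
call_id=409: ✓ → 1481
call_id=410: ✓ → 3465
call_id=411: ✓ → 3503
call_id=412: ✗
call_id=413: ✓ → 1975
a1_sum = 740 + 1378 + 2833 + 2171 + 1481 + 3465 + 3503 + 1975 = 17546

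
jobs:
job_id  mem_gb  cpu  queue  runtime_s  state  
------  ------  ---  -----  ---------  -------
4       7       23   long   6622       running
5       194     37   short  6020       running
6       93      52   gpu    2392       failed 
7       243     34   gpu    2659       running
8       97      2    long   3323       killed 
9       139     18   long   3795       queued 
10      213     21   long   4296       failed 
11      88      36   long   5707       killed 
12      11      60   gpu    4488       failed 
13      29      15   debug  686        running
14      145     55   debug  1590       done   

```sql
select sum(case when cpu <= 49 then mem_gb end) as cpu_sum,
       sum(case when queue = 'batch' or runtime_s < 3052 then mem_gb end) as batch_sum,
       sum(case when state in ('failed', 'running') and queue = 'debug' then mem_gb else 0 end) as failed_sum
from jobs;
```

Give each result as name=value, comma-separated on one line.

cpu_sum=1010, batch_sum=510, failed_sum=29

[cpu_sum: cpu <= 49]
job_id=4: ✓ → 7
job_id=5: ✓ → 194
job_id=6: ✗
job_id=7: ✓ → 243
job_id=8: ✓ → 97
job_id=9: ✓ → 139
job_id=10: ✓ → 213
job_id=11: ✓ → 88
job_id=12: ✗
job_id=13: ✓ → 29
job_id=14: ✗
cpu_sum = 7 + 194 + 243 + 97 + 139 + 213 + 88 + 29 = 1010
—
[batch_sum: queue = 'batch' or runtime_s < 3052]
job_id=4: ✗
job_id=5: ✗
job_id=6: ✓ → 93
job_id=7: ✓ → 243
job_id=8: ✗
job_id=9: ✗
job_id=10: ✗
job_id=11: ✗
job_id=12: ✗
job_id=13: ✓ → 29
job_id=14: ✓ → 145
batch_sum = 93 + 243 + 29 + 145 = 510
—
[failed_sum: state in ('failed', 'running') and queue = 'debug']
job_id=4: ✗
job_id=5: ✗
job_id=6: ✗
job_id=7: ✗
job_id=8: ✗
job_id=9: ✗
job_id=10: ✗
job_id=11: ✗
job_id=12: ✗
job_id=13: ✓ → 29
job_id=14: ✗
failed_sum = 29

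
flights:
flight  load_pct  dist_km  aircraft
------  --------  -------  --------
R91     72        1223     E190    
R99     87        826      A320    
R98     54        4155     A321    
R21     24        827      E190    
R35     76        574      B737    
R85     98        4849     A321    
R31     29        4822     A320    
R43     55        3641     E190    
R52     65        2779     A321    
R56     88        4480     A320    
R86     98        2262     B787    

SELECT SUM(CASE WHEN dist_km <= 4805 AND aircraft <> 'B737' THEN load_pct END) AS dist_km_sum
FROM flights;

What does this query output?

flight=R91: ✓ → 72
flight=R99: ✓ → 87
flight=R98: ✓ → 54
flight=R21: ✓ → 24
flight=R35: ✗
flight=R85: ✗
flight=R31: ✗
flight=R43: ✓ → 55
flight=R52: ✓ → 65
flight=R56: ✓ → 88
flight=R86: ✓ → 98
dist_km_sum = 72 + 87 + 54 + 24 + 55 + 65 + 88 + 98 = 543

543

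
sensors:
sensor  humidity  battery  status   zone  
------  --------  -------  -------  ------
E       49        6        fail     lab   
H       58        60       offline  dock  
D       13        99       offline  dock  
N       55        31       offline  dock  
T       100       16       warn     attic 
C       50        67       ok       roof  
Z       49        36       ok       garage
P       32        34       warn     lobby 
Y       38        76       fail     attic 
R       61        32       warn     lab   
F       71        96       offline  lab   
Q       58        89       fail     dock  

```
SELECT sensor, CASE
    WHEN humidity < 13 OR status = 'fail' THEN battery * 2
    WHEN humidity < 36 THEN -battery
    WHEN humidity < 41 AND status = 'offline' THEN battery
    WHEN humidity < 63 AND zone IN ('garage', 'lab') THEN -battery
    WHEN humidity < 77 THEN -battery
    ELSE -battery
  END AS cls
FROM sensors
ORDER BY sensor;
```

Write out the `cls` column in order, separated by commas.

sensor=C: humidity < 77 → -67
sensor=D: humidity < 36 → -99
sensor=E: humidity < 13 OR status = 'fail' → 12
sensor=F: humidity < 77 → -96
sensor=H: humidity < 77 → -60
sensor=N: humidity < 77 → -31
sensor=P: humidity < 36 → -34
sensor=Q: humidity < 13 OR status = 'fail' → 178
sensor=R: humidity < 63 AND zone IN ('garage', 'lab') → -32
sensor=T: ELSE → -16
sensor=Y: humidity < 13 OR status = 'fail' → 152
sensor=Z: humidity < 63 AND zone IN ('garage', 'lab') → -36

-67, -99, 12, -96, -60, -31, -34, 178, -32, -16, 152, -36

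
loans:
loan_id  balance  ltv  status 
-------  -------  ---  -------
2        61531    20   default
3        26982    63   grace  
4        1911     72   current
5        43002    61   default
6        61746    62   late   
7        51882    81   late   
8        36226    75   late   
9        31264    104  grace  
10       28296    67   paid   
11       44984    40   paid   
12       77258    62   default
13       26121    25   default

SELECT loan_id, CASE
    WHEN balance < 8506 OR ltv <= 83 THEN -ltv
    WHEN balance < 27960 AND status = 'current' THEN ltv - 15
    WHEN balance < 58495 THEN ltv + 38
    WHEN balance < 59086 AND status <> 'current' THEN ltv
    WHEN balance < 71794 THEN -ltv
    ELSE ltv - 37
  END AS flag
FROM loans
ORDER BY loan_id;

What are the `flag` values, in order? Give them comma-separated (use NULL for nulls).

loan_id=2: balance < 8506 OR ltv <= 83 → -20
loan_id=3: balance < 8506 OR ltv <= 83 → -63
loan_id=4: balance < 8506 OR ltv <= 83 → -72
loan_id=5: balance < 8506 OR ltv <= 83 → -61
loan_id=6: balance < 8506 OR ltv <= 83 → -62
loan_id=7: balance < 8506 OR ltv <= 83 → -81
loan_id=8: balance < 8506 OR ltv <= 83 → -75
loan_id=9: balance < 58495 → 142
loan_id=10: balance < 8506 OR ltv <= 83 → -67
loan_id=11: balance < 8506 OR ltv <= 83 → -40
loan_id=12: balance < 8506 OR ltv <= 83 → -62
loan_id=13: balance < 8506 OR ltv <= 83 → -25

-20, -63, -72, -61, -62, -81, -75, 142, -67, -40, -62, -25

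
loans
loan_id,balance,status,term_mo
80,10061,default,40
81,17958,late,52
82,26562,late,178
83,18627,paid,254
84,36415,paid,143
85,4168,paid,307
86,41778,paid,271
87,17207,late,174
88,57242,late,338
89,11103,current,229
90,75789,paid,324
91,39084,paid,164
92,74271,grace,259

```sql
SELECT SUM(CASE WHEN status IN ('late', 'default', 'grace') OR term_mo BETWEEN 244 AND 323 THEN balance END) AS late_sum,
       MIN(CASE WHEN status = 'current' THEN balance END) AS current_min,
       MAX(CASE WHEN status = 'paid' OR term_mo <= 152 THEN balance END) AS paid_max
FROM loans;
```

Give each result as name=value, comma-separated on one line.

[late_sum: status IN ('late', 'default', 'grace') OR term_mo BETWEEN 244 AND 323]
loan_id=80: ✓ → 10061
loan_id=81: ✓ → 17958
loan_id=82: ✓ → 26562
loan_id=83: ✓ → 18627
loan_id=84: ✗
loan_id=85: ✓ → 4168
loan_id=86: ✓ → 41778
loan_id=87: ✓ → 17207
loan_id=88: ✓ → 57242
loan_id=89: ✗
loan_id=90: ✗
loan_id=91: ✗
loan_id=92: ✓ → 74271
late_sum = 10061 + 17958 + 26562 + 18627 + 4168 + 41778 + 17207 + 57242 + 74271 = 267874
—
[current_min: status = 'current']
loan_id=80: ✗
loan_id=81: ✗
loan_id=82: ✗
loan_id=83: ✗
loan_id=84: ✗
loan_id=85: ✗
loan_id=86: ✗
loan_id=87: ✗
loan_id=88: ✗
loan_id=89: ✓ → 11103
loan_id=90: ✗
loan_id=91: ✗
loan_id=92: ✗
current_min = MIN(11103) = 11103
—
[paid_max: status = 'paid' OR term_mo <= 152]
loan_id=80: ✓ → 10061
loan_id=81: ✓ → 17958
loan_id=82: ✗
loan_id=83: ✓ → 18627
loan_id=84: ✓ → 36415
loan_id=85: ✓ → 4168
loan_id=86: ✓ → 41778
loan_id=87: ✗
loan_id=88: ✗
loan_id=89: ✗
loan_id=90: ✓ → 75789
loan_id=91: ✓ → 39084
loan_id=92: ✗
paid_max = MAX(10061, 17958, 18627, 36415, 4168, 41778, 75789, 39084) = 75789

late_sum=267874, current_min=11103, paid_max=75789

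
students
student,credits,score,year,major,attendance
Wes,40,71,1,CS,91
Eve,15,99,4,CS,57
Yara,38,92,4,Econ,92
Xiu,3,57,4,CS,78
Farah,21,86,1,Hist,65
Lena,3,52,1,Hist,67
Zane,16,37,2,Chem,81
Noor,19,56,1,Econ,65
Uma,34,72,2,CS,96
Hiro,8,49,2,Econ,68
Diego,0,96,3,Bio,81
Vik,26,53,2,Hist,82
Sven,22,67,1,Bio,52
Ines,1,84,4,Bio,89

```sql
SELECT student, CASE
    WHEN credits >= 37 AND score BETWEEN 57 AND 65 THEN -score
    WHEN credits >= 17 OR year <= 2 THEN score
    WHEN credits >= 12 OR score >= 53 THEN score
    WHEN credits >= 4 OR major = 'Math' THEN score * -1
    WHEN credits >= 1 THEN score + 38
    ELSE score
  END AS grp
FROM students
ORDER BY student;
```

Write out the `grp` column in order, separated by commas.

student=Diego: credits >= 12 OR score >= 53 → 96
student=Eve: credits >= 12 OR score >= 53 → 99
student=Farah: credits >= 17 OR year <= 2 → 86
student=Hiro: credits >= 17 OR year <= 2 → 49
student=Ines: credits >= 12 OR score >= 53 → 84
student=Lena: credits >= 17 OR year <= 2 → 52
student=Noor: credits >= 17 OR year <= 2 → 56
student=Sven: credits >= 17 OR year <= 2 → 67
student=Uma: credits >= 17 OR year <= 2 → 72
student=Vik: credits >= 17 OR year <= 2 → 53
student=Wes: credits >= 17 OR year <= 2 → 71
student=Xiu: credits >= 12 OR score >= 53 → 57
student=Yara: credits >= 17 OR year <= 2 → 92
student=Zane: credits >= 17 OR year <= 2 → 37

96, 99, 86, 49, 84, 52, 56, 67, 72, 53, 71, 57, 92, 37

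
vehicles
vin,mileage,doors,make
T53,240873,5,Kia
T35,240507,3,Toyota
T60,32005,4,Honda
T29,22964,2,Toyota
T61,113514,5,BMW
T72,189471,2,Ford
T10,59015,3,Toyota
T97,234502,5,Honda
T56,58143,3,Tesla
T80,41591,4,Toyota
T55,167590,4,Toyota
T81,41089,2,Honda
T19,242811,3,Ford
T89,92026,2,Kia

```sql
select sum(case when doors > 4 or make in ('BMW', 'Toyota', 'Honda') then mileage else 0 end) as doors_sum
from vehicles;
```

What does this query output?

1193650

vin=T53: ✓ → 240873
vin=T35: ✓ → 240507
vin=T60: ✓ → 32005
vin=T29: ✓ → 22964
vin=T61: ✓ → 113514
vin=T72: ✗
vin=T10: ✓ → 59015
vin=T97: ✓ → 234502
vin=T56: ✗
vin=T80: ✓ → 41591
vin=T55: ✓ → 167590
vin=T81: ✓ → 41089
vin=T19: ✗
vin=T89: ✗
doors_sum = 240873 + 240507 + 32005 + 22964 + 113514 + 59015 + 234502 + 41591 + 167590 + 41089 = 1193650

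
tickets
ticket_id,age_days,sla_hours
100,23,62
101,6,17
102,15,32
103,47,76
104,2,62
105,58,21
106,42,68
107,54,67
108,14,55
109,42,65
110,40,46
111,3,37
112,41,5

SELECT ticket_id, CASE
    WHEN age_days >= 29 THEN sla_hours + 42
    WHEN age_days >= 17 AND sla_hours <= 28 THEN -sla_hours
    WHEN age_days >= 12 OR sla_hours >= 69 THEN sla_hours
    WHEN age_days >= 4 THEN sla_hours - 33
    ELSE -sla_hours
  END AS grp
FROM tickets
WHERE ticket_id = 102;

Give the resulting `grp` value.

ticket_id = 102: age_days=15, sla_hours=32.
age_days >= 29 → false
age_days >= 17 AND sla_hours <= 28 → false
age_days >= 12 OR sla_hours >= 69 → true → 32

32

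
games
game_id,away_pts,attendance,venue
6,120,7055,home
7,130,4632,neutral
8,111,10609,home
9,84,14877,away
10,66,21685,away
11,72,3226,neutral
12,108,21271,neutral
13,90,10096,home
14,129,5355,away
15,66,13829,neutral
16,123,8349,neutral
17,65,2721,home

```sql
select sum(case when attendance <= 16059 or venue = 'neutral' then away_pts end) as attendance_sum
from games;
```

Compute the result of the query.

1098

game_id=6: ✓ → 120
game_id=7: ✓ → 130
game_id=8: ✓ → 111
game_id=9: ✓ → 84
game_id=10: ✗
game_id=11: ✓ → 72
game_id=12: ✓ → 108
game_id=13: ✓ → 90
game_id=14: ✓ → 129
game_id=15: ✓ → 66
game_id=16: ✓ → 123
game_id=17: ✓ → 65
attendance_sum = 120 + 130 + 111 + 84 + 72 + 108 + 90 + 129 + 66 + 123 + 65 = 1098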